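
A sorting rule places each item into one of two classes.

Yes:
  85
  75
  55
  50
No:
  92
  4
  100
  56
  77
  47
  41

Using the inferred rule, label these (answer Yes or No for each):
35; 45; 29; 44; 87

Yes, Yes, No, No, No

'Yes' ⟺ multiple of 5 AND at most 85.
Yes: 35, since 35 = 5·7, 35 ≤ 85.
Yes: 45, since 45 = 5·9, 45 ≤ 85.
No: 29, since 29 = 5·5 + 4, 29 ≤ 85.
No: 44, since 44 = 5·8 + 4, 44 ≤ 85.
No: 87, since 87 = 5·17 + 2, 87 > 85.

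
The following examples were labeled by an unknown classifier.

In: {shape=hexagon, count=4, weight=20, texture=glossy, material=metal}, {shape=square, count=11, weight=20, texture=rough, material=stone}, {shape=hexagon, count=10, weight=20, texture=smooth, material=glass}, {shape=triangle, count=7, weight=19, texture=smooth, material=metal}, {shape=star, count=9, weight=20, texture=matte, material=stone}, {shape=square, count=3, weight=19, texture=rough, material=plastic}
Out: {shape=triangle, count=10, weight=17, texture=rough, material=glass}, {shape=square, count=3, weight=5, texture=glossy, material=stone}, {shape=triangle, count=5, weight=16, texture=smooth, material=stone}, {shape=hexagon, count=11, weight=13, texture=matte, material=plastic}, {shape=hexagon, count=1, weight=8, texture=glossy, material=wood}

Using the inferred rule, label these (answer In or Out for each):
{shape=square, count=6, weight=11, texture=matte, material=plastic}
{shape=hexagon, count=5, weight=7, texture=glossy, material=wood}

Out, Out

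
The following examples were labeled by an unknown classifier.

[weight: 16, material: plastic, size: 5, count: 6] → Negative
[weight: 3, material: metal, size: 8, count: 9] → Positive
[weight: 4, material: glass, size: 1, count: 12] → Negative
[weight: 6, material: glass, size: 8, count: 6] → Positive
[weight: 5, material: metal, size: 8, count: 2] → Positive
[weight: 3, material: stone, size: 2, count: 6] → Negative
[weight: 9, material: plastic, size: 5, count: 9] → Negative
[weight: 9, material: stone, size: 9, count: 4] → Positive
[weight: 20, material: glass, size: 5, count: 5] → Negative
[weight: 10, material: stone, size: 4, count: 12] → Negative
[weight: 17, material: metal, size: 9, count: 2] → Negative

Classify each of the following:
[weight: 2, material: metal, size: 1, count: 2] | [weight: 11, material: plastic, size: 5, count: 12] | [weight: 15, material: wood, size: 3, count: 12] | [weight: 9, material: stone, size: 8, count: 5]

A rule that fits every label: size ≥ 8 AND weight ≤ 9 — true of each 'Positive' example, false of each 'Negative' one.
[weight: 2, material: metal, size: 1, count: 2] → size = 1, weight = 2 → Negative.
[weight: 11, material: plastic, size: 5, count: 12] → size = 5, weight = 11 → Negative.
[weight: 15, material: wood, size: 3, count: 12] → size = 3, weight = 15 → Negative.
[weight: 9, material: stone, size: 8, count: 5] → size = 8, weight = 9 → Positive.

Negative, Negative, Negative, Positive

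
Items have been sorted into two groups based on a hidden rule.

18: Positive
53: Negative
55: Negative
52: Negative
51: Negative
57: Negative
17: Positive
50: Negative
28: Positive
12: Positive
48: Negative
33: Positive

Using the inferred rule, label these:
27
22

Positive, Positive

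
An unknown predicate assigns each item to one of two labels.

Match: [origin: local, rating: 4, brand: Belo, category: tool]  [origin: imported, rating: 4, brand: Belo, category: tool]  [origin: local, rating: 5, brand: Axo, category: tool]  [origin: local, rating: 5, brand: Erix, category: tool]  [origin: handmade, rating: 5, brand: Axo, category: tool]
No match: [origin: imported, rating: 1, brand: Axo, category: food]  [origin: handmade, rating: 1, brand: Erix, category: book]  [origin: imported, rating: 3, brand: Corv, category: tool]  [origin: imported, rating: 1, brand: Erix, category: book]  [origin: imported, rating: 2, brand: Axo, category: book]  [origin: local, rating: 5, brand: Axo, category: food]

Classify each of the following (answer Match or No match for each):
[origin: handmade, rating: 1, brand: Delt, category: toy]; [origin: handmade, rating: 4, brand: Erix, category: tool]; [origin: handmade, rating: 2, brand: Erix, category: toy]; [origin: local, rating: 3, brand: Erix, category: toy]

No match, Match, No match, No match

The pattern is that an item is 'Match' exactly when: category is tool AND rating ≥ 4.
[origin: handmade, rating: 1, brand: Delt, category: toy]: No match (category is toy, rating = 1).
[origin: handmade, rating: 4, brand: Erix, category: tool]: Match (category is tool, rating = 4).
[origin: handmade, rating: 2, brand: Erix, category: toy]: No match (category is toy, rating = 2).
[origin: local, rating: 3, brand: Erix, category: toy]: No match (category is toy, rating = 3).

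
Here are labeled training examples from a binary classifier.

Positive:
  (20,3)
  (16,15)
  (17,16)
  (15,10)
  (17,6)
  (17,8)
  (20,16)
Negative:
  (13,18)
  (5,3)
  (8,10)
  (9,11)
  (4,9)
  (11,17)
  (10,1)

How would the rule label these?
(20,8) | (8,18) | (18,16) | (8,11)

Positive, Negative, Positive, Negative

The rule appears to be: first ≥ 15.
Positive: (20,8), since first 20.
Negative: (8,18), since first 8.
Positive: (18,16), since first 18.
Negative: (8,11), since first 8.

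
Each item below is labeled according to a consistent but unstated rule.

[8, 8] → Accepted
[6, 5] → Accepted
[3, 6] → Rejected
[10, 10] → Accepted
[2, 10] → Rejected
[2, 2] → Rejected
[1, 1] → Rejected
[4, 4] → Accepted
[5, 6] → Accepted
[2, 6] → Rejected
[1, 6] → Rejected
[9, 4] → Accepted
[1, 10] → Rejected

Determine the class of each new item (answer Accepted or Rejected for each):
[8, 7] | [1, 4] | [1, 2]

All 'Accepted' examples share one property — first ≥ 4 — and every 'Rejected' example lacks it.
[8, 7] → first 8 → Accepted. [1, 4] → first 1 → Rejected. [1, 2] → first 1 → Rejected.

Accepted, Rejected, Rejected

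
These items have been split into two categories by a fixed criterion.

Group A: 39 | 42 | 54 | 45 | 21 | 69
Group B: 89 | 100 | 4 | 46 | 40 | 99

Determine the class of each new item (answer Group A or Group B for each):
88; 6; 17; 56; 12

Group B, Group A, Group B, Group B, Group A

One predicate separates the groups cleanly: multiple of 3 AND at most 69.
88 — 88 = 3·29 + 1, 88 > 69, hence Group B. 6 — 6 = 3·2, 6 ≤ 69, hence Group A. 17 — 17 = 3·5 + 2, 17 ≤ 69, hence Group B. 56 — 56 = 3·18 + 2, 56 ≤ 69, hence Group B. 12 — 12 = 3·4, 12 ≤ 69, hence Group A.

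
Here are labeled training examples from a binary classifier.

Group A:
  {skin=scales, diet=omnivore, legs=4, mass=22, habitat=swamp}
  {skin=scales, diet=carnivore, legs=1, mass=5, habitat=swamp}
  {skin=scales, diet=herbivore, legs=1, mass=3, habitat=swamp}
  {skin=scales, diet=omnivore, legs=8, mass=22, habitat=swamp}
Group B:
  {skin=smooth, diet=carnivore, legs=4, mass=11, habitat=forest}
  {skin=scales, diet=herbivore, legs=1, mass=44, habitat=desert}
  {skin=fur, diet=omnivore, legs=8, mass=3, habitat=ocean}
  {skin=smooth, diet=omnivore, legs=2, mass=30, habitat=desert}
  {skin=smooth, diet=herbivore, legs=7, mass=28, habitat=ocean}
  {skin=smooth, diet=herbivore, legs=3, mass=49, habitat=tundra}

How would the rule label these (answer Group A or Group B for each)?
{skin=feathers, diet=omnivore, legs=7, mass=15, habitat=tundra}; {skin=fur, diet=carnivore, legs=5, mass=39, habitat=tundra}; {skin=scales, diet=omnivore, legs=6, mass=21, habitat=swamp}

Group B, Group B, Group A

Rule: habitat is swamp. This holds for each 'Group A' example and fails for each 'Group B' one.
{skin=feathers, diet=omnivore, legs=7, mass=15, habitat=tundra}: Group B (habitat is tundra). {skin=fur, diet=carnivore, legs=5, mass=39, habitat=tundra}: Group B (habitat is tundra). {skin=scales, diet=omnivore, legs=6, mass=21, habitat=swamp}: Group A (habitat is swamp).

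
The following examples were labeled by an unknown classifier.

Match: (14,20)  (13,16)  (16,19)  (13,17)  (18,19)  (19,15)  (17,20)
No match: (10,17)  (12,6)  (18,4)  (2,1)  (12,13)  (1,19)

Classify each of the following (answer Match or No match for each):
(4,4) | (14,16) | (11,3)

No match, Match, No match

The pattern is that an item is 'Match' exactly when: sum ≥ 29.
(4,4) → 4+4 = 8 → No match.
(14,16) → 14+16 = 30 → Match.
(11,3) → 11+3 = 14 → No match.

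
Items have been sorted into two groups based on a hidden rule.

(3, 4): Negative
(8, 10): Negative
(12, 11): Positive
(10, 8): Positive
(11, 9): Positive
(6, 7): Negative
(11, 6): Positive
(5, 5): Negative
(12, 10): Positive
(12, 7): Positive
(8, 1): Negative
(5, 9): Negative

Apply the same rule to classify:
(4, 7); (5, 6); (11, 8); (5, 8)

Negative, Negative, Positive, Negative

A rule that fits every label: first ≥ 9 — true of each 'Positive' example, false of each 'Negative' one.
Negative: (4, 7), since first 4.
Negative: (5, 6), since first 5.
Positive: (11, 8), since first 11.
Negative: (5, 8), since first 5.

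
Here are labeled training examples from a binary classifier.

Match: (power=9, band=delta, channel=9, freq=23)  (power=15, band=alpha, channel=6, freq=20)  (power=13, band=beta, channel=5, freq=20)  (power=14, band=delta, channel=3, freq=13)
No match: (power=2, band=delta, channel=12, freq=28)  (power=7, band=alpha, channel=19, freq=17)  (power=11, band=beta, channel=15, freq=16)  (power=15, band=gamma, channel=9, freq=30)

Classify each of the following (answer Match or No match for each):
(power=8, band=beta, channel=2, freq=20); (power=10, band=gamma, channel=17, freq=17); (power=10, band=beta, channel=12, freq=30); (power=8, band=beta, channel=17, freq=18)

Match, No match, No match, No match

The pattern is that an item is 'Match' exactly when: channel ≤ 9 AND freq ≤ 23.
(power=8, band=beta, channel=2, freq=20): Match (channel = 2, freq = 20). (power=10, band=gamma, channel=17, freq=17): No match (channel = 17, freq = 17). (power=10, band=beta, channel=12, freq=30): No match (channel = 12, freq = 30). (power=8, band=beta, channel=17, freq=18): No match (channel = 17, freq = 18).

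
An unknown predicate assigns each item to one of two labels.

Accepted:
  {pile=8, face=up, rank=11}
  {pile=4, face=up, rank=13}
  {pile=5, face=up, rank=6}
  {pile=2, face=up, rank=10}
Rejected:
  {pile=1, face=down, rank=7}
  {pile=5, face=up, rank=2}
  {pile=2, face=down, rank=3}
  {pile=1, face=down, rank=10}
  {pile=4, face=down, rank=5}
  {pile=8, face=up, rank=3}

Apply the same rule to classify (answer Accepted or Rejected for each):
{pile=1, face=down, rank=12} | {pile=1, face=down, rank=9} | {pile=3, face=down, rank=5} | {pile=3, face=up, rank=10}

Rejected, Rejected, Rejected, Accepted

The simplest hypothesis consistent with all the labels is: face is up AND rank ≥ 5.
{pile=1, face=down, rank=12}: face is down, rank = 12, doesn't match → Rejected.
{pile=1, face=down, rank=9}: face is down, rank = 9, doesn't match → Rejected.
{pile=3, face=down, rank=5}: face is down, rank = 5, doesn't match → Rejected.
{pile=3, face=up, rank=10}: face is up, rank = 10, qualifies → Accepted.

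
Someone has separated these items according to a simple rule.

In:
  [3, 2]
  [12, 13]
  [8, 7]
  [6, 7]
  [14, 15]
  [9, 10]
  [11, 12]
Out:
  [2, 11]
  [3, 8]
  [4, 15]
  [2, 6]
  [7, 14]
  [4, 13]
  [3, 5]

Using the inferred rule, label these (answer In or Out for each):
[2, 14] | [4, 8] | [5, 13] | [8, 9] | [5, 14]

Rule: |first − second| ≤ 1. This holds for each 'In' example and fails for each 'Out' one.

Out, Out, Out, In, Out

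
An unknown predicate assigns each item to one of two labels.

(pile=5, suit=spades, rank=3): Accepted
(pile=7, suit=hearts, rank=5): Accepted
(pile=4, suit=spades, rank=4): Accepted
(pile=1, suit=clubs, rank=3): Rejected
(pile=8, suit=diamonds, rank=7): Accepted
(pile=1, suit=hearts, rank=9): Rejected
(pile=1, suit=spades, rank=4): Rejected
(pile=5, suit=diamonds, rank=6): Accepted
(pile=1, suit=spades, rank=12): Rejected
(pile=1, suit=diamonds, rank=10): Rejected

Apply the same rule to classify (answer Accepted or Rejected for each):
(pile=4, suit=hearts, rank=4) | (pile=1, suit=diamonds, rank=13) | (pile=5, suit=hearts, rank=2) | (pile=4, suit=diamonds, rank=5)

Accepted, Rejected, Accepted, Accepted

'Accepted' ⟺ pile ≥ 4.
(pile=4, suit=hearts, rank=4) — pile = 4, hence Accepted. (pile=1, suit=diamonds, rank=13) — pile = 1, hence Rejected. (pile=5, suit=hearts, rank=2) — pile = 5, hence Accepted. (pile=4, suit=diamonds, rank=5) — pile = 4, hence Accepted.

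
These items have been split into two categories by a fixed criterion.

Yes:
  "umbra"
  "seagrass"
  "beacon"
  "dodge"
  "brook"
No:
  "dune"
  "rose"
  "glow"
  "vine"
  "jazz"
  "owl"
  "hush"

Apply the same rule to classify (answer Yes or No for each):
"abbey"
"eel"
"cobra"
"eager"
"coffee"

All 'Yes' examples share one property — length ≥ 5 — and every 'No' example lacks it.
"abbey" → length 5 → Yes.
"eel" → length 3 → No.
"cobra" → length 5 → Yes.
"eager" → length 5 → Yes.
"coffee" → length 6 → Yes.

Yes, No, Yes, Yes, Yes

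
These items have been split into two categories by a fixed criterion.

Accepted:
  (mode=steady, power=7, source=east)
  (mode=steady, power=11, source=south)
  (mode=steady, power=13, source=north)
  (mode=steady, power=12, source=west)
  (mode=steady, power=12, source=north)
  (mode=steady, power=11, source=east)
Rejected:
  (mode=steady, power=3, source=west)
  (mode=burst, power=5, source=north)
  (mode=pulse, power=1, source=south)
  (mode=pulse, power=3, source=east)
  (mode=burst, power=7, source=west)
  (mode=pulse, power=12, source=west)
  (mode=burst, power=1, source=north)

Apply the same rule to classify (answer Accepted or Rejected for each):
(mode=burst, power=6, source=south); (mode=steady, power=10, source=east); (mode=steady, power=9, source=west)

The classifier is using: mode is steady AND power ≥ 5.
(mode=burst, power=6, source=south): mode is burst, power = 6, does not satisfy this → Rejected.
(mode=steady, power=10, source=east): mode is steady, power = 10, has this property → Accepted.
(mode=steady, power=9, source=west): mode is steady, power = 9, has this property → Accepted.

Rejected, Accepted, Accepted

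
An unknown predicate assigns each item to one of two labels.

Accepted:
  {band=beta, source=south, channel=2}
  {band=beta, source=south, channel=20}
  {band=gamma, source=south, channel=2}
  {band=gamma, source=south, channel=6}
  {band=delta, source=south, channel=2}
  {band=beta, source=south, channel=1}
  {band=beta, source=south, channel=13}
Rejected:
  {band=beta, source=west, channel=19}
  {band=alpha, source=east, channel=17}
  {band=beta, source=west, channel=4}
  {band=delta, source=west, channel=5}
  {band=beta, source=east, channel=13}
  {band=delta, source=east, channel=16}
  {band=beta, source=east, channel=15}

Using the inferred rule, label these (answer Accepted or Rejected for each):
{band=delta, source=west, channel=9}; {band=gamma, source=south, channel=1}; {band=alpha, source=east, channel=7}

Every 'Accepted' example satisfies: source is south. None of the 'Rejected' examples do.
Rejected: {band=delta, source=west, channel=9}, since source is west. Accepted: {band=gamma, source=south, channel=1}, since source is south. Rejected: {band=alpha, source=east, channel=7}, since source is east.

Rejected, Accepted, Rejected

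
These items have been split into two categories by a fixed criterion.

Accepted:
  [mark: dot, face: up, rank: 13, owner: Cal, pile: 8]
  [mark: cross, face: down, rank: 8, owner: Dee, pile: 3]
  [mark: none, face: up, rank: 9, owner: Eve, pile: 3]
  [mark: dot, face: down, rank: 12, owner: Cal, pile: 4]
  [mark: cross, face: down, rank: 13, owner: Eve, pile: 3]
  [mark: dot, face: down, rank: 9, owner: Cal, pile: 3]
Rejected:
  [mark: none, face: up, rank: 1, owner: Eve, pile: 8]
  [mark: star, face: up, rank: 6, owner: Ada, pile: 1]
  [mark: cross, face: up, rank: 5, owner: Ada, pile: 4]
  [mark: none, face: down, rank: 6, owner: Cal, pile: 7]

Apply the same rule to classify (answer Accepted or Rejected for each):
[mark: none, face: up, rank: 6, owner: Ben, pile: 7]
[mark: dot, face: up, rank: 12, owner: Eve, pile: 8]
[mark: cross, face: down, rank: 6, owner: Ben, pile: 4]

Rejected, Accepted, Rejected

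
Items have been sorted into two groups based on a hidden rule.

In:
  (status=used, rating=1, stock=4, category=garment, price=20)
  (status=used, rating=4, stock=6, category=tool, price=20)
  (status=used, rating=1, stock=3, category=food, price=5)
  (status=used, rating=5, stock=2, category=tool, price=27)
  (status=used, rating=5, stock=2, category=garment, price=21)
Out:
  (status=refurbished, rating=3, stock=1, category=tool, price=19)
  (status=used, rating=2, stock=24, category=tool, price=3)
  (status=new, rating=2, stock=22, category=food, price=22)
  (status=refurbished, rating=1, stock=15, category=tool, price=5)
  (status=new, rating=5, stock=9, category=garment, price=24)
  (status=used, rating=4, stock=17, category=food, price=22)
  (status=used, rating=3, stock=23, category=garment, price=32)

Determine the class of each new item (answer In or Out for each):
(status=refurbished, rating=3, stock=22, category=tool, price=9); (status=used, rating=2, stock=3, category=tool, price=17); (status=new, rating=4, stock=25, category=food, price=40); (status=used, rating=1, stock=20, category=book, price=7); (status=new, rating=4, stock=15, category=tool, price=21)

Out, In, Out, Out, Out

Every 'In' example satisfies: status is used AND stock ≤ 6. None of the 'Out' examples do.
(status=refurbished, rating=3, stock=22, category=tool, price=9): status is refurbished, stock = 22 — does not pass, so Out. (status=used, rating=2, stock=3, category=tool, price=17): status is used, stock = 3 — passes, so In. (status=new, rating=4, stock=25, category=food, price=40): status is new, stock = 25 — does not pass, so Out. (status=used, rating=1, stock=20, category=book, price=7): status is used, stock = 20 — does not pass, so Out. (status=new, rating=4, stock=15, category=tool, price=21): status is new, stock = 15 — does not pass, so Out.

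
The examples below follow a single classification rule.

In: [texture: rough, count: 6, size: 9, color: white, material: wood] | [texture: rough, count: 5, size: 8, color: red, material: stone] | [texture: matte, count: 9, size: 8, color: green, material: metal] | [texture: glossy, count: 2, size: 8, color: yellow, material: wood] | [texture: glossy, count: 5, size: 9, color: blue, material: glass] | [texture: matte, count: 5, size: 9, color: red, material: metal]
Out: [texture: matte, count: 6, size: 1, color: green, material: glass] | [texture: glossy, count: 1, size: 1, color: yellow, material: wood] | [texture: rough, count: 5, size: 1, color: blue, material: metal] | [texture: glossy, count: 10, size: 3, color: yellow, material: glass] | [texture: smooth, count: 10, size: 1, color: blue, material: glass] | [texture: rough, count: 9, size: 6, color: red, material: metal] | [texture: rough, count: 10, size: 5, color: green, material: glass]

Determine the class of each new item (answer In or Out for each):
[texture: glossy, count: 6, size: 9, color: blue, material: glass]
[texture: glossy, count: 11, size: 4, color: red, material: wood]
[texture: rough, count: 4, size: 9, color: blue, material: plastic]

In, Out, In

'In' ⟺ size ≥ 8.
[texture: glossy, count: 6, size: 9, color: blue, material: glass]: size = 9 — fits, so In.
[texture: glossy, count: 11, size: 4, color: red, material: wood]: size = 4 — lacks this property, so Out.
[texture: rough, count: 4, size: 9, color: blue, material: plastic]: size = 9 — fits, so In.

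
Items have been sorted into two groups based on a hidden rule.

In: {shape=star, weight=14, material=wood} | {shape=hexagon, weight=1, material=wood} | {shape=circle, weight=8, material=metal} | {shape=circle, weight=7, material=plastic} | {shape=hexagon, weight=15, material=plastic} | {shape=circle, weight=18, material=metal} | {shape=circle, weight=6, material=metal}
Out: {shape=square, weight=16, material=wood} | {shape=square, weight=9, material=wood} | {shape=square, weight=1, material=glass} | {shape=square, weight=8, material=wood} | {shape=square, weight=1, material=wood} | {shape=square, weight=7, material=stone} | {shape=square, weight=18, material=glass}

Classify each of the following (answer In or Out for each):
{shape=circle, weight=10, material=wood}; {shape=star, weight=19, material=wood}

The pattern is that an item is 'In' exactly when: shape is not square.
{shape=circle, weight=10, material=wood} — shape is circle, hence In. {shape=star, weight=19, material=wood} — shape is star, hence In.

In, In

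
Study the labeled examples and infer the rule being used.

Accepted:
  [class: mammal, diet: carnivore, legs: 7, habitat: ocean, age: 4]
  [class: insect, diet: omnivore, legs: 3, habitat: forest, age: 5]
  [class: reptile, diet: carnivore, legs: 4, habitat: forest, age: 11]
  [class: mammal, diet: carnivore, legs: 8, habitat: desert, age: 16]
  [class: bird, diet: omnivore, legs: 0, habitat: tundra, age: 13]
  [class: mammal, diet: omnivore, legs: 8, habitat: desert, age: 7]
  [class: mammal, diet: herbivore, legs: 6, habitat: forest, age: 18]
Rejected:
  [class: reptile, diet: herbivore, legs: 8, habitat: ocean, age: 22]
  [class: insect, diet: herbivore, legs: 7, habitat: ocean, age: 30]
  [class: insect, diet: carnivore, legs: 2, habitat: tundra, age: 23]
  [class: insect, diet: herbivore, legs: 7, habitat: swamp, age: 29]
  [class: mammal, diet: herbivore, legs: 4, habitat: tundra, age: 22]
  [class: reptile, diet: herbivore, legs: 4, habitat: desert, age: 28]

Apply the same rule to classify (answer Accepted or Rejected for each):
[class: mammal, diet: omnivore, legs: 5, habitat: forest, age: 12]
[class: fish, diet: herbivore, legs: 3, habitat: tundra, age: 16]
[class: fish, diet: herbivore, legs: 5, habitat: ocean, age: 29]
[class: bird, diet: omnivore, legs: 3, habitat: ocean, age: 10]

The common property of the 'Accepted' items is: age ≤ 18. No 'Rejected' item has it.
[class: mammal, diet: omnivore, legs: 5, habitat: forest, age: 12]: Accepted (age = 12).
[class: fish, diet: herbivore, legs: 3, habitat: tundra, age: 16]: Accepted (age = 16).
[class: fish, diet: herbivore, legs: 5, habitat: ocean, age: 29]: Rejected (age = 29).
[class: bird, diet: omnivore, legs: 3, habitat: ocean, age: 10]: Accepted (age = 10).

Accepted, Accepted, Rejected, Accepted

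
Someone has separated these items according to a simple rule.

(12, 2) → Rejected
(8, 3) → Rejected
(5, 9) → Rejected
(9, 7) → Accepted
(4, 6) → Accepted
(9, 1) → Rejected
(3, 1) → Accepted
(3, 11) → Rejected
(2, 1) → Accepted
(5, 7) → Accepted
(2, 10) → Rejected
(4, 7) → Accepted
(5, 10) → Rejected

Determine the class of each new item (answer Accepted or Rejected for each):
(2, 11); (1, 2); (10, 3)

Rejected, Accepted, Rejected

Rule: |first − second| ≤ 3. This holds for each 'Accepted' example and fails for each 'Rejected' one.
Rejected: (2, 11), since |2−11| = 9.
Accepted: (1, 2), since |1−2| = 1.
Rejected: (10, 3), since |10−3| = 7.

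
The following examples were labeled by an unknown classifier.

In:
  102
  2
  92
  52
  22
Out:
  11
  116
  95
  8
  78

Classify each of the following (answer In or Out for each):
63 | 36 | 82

Out, Out, In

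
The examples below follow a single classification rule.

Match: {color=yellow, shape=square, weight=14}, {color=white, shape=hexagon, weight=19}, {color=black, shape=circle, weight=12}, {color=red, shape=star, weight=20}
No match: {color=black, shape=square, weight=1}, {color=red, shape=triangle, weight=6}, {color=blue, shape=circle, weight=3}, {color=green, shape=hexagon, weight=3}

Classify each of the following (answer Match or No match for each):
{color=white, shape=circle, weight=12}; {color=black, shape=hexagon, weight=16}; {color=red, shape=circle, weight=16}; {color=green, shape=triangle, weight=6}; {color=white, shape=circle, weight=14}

Match, Match, Match, No match, Match

The pattern is that an item is 'Match' exactly when: weight ≥ 12.
{color=white, shape=circle, weight=12}: weight = 12 — checks out, so Match.
{color=black, shape=hexagon, weight=16}: weight = 16 — checks out, so Match.
{color=red, shape=circle, weight=16}: weight = 16 — checks out, so Match.
{color=green, shape=triangle, weight=6}: weight = 6 — does not pass, so No match.
{color=white, shape=circle, weight=14}: weight = 14 — checks out, so Match.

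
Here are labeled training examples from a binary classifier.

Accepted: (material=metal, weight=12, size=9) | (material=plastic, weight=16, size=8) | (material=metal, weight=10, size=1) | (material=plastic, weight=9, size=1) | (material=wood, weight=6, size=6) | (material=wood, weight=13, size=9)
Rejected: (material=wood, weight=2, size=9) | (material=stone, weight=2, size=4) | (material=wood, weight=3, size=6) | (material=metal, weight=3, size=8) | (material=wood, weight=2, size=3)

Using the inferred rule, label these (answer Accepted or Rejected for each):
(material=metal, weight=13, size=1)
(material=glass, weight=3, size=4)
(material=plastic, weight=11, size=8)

'Accepted' ⟺ weight ≥ 6.

Accepted, Rejected, Accepted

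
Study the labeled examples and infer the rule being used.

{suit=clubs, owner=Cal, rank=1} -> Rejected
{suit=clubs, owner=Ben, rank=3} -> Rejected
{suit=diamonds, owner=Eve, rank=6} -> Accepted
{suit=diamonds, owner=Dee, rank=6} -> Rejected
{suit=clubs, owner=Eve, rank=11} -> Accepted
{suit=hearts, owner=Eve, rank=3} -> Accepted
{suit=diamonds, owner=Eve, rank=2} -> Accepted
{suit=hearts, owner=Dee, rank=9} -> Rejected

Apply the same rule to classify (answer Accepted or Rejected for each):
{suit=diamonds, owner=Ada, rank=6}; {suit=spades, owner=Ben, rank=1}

Rejected, Rejected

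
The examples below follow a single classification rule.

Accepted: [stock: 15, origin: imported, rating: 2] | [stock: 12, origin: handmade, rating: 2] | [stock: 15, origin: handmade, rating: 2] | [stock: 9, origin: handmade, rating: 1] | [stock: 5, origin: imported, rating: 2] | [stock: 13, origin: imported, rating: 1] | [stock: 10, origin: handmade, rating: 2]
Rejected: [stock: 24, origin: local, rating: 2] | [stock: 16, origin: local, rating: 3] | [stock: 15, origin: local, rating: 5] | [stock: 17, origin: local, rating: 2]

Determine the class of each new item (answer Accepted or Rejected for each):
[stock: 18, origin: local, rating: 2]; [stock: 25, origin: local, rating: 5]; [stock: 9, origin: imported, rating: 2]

Rejected, Rejected, Accepted

The distinguishing property — origin is not local — holds for all the 'Accepted' cases and none of the 'Rejected' cases.
[stock: 18, origin: local, rating: 2]: origin is local — does not pass, so Rejected. [stock: 25, origin: local, rating: 5]: origin is local — does not pass, so Rejected. [stock: 9, origin: imported, rating: 2]: origin is imported — matches, so Accepted.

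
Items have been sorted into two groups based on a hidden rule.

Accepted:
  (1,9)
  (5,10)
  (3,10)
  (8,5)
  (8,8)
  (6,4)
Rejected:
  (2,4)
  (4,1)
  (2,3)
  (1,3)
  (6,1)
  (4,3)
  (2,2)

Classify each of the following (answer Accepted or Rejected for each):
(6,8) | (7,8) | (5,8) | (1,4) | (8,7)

Accepted, Accepted, Accepted, Rejected, Accepted

All 'Accepted' examples share one property — sum ≥ 10 — and every 'Rejected' example lacks it.
Accepted: (6,8), since 6+8 = 14. Accepted: (7,8), since 7+8 = 15. Accepted: (5,8), since 5+8 = 13. Rejected: (1,4), since 1+4 = 5. Accepted: (8,7), since 8+7 = 15.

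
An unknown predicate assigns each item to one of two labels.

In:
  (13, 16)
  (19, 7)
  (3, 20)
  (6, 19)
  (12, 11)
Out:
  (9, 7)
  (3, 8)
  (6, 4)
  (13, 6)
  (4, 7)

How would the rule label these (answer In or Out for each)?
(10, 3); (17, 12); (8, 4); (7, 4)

Every 'In' example satisfies: sum ≥ 23. None of the 'Out' examples do.
(10, 3): Out (10+3 = 13).
(17, 12): In (17+12 = 29).
(8, 4): Out (8+4 = 12).
(7, 4): Out (7+4 = 11).

Out, In, Out, Out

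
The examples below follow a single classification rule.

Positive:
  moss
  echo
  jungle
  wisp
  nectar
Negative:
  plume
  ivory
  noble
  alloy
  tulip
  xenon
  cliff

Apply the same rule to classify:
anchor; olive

The distinguishing property — even length — holds for all the 'Positive' cases and none of the 'Negative' cases.
anchor: length 6 — checks out, so Positive. olive: length 5 — does not satisfy this, so Negative.

Positive, Negative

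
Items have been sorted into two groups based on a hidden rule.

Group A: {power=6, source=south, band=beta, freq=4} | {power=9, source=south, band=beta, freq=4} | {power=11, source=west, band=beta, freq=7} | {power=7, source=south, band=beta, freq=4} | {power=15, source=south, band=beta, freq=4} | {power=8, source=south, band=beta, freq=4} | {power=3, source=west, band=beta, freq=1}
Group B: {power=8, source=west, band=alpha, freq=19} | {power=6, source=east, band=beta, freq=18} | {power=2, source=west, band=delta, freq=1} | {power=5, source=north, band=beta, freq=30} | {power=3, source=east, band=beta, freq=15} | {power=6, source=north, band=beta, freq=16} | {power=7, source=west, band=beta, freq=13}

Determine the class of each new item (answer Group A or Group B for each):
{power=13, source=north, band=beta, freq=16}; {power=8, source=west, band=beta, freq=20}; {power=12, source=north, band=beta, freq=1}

One predicate separates the groups cleanly: band is beta AND freq ≤ 7.
{power=13, source=north, band=beta, freq=16}: band is beta, freq = 16, lacks this property → Group B.
{power=8, source=west, band=beta, freq=20}: band is beta, freq = 20, lacks this property → Group B.
{power=12, source=north, band=beta, freq=1}: band is beta, freq = 1, checks out → Group A.

Group B, Group B, Group A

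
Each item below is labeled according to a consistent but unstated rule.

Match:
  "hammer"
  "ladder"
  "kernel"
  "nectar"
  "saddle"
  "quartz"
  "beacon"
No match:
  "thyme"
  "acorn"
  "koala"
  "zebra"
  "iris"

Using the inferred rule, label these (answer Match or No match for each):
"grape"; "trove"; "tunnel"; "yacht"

No match, No match, Match, No match

The distinguishing property — length 6 — holds for all the 'Match' cases and none of the 'No match' cases.
"grape": length 5 — doesn't qualify, so No match. "trove": length 5 — doesn't qualify, so No match. "tunnel": length 6 — fits, so Match. "yacht": length 5 — doesn't qualify, so No match.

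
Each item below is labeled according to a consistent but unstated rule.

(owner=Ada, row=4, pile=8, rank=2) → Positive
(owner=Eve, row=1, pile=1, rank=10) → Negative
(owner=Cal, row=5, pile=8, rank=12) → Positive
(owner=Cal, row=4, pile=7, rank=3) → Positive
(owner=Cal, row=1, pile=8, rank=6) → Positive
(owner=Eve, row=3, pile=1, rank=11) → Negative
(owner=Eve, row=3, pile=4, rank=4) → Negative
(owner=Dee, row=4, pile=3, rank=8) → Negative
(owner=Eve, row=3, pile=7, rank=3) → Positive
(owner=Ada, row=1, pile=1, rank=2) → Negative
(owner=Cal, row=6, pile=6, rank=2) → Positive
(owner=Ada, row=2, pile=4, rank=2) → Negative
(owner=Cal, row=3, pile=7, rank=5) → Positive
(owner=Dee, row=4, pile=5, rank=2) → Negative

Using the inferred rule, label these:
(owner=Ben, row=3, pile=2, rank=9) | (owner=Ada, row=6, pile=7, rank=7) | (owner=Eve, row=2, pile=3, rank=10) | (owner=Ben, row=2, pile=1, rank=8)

Negative, Positive, Negative, Negative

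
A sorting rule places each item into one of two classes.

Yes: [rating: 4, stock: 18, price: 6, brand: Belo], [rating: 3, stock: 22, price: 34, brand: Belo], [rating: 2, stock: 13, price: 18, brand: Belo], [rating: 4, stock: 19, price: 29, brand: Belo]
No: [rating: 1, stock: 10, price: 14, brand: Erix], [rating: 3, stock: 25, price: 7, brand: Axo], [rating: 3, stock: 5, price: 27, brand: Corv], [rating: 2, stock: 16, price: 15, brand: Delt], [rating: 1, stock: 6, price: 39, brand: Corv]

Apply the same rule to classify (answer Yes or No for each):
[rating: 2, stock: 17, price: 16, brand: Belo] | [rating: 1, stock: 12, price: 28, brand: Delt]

Checking candidate rules against both groups, what survives is: brand is Belo.
[rating: 2, stock: 17, price: 16, brand: Belo]: brand is Belo, has this property → Yes. [rating: 1, stock: 12, price: 28, brand: Delt]: brand is Delt, does not pass → No.

Yes, No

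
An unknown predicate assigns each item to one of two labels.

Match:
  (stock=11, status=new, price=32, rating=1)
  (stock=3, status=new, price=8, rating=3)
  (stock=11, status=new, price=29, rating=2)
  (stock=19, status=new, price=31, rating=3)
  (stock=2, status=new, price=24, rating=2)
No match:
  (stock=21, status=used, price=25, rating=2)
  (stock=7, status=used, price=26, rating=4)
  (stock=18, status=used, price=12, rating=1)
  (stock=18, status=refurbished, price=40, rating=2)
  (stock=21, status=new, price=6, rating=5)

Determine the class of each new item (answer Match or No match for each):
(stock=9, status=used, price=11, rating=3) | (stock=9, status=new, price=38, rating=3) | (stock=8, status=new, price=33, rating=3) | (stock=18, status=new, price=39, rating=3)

The pattern is that an item is 'Match' exactly when: status is new AND price ≥ 8.

No match, Match, Match, Match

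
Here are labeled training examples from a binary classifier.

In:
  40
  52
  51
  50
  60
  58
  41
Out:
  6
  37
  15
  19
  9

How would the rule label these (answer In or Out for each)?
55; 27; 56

In, Out, In

One predicate separates the groups cleanly: at least 40.
55: In (55 ≥ 40).
27: Out (27 < 40).
56: In (56 ≥ 40).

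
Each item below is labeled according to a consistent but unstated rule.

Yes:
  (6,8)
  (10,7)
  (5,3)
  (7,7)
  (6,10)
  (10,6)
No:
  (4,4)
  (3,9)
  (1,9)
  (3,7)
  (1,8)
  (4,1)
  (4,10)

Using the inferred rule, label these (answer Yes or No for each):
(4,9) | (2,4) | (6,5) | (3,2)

No, No, Yes, No

All 'Yes' examples share one property — first ≥ 5 — and every 'No' example lacks it.
(4,9) → first 4 → No.
(2,4) → first 2 → No.
(6,5) → first 6 → Yes.
(3,2) → first 3 → No.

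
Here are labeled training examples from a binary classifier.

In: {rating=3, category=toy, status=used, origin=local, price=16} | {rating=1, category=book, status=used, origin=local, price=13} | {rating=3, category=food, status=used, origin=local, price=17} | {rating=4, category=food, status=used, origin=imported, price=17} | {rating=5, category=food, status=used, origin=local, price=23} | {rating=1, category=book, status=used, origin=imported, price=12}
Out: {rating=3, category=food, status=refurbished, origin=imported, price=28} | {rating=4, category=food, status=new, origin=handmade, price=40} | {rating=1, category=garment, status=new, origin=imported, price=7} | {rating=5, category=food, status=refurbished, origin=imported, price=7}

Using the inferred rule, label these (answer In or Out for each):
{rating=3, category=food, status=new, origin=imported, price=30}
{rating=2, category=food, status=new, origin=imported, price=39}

Out, Out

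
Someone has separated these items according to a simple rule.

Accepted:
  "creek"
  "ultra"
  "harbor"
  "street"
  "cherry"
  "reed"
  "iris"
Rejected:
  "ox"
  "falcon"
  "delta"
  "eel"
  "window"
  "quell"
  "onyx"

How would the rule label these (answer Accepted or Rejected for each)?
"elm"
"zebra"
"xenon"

Rejected, Accepted, Rejected

The rule appears to be: contains 'r'.
"elm" → no 'r' → Rejected.
"zebra" → has 'r' → Accepted.
"xenon" → no 'r' → Rejected.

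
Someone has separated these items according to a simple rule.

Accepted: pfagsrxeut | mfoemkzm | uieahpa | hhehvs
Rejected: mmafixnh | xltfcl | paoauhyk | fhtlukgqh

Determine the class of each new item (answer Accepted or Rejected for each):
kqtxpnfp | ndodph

Rejected, Rejected

The classifier is using: contains 'e'.
Rejected: kqtxpnfp, since no 'e'. Rejected: ndodph, since no 'e'.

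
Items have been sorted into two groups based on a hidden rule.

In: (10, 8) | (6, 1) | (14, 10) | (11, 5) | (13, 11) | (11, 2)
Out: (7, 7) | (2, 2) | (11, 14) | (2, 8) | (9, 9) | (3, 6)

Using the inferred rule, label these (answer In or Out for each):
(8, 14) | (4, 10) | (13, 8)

Out, Out, In

Comparing the two groups points to one rule — first > second.
Out: (8, 14), since 8 < 14. Out: (4, 10), since 4 < 10. In: (13, 8), since 13 > 8.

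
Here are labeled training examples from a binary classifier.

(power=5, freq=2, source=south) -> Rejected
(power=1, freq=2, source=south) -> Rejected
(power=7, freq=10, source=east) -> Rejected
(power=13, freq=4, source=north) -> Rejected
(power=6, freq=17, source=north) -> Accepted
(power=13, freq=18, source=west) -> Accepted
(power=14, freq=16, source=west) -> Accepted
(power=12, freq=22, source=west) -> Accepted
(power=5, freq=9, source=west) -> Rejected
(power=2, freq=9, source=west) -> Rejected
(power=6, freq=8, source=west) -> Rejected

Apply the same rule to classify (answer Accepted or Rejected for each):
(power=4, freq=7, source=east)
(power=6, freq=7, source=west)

Every 'Accepted' example satisfies: freq ≥ 16. None of the 'Rejected' examples do.
(power=4, freq=7, source=east): freq = 7 — lacks this property, so Rejected.
(power=6, freq=7, source=west): freq = 7 — lacks this property, so Rejected.

Rejected, Rejected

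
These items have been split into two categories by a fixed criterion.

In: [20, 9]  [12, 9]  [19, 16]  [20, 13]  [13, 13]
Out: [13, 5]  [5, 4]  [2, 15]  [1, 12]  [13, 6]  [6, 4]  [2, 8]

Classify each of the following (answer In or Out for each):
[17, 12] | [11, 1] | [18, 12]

In, Out, In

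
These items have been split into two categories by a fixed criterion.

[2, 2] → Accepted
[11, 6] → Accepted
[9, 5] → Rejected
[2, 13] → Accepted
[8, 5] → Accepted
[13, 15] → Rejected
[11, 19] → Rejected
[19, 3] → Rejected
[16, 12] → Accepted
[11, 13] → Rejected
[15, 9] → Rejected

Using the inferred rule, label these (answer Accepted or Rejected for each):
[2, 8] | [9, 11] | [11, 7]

Accepted, Rejected, Rejected

The distinguishing property — product is even — holds for all the 'Accepted' cases and none of the 'Rejected' cases.
[2, 8]: 2·8 = 16 — fits, so Accepted.
[9, 11]: 9·11 = 99 — does not pass, so Rejected.
[11, 7]: 11·7 = 77 — does not pass, so Rejected.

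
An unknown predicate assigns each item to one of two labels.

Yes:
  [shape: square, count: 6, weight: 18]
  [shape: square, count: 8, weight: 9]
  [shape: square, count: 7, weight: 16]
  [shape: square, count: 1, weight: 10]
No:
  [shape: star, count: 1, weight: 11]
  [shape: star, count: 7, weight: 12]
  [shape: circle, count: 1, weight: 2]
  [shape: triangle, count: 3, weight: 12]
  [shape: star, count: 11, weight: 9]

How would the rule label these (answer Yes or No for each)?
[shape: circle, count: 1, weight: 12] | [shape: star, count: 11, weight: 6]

No, No

Rule: shape is square. This holds for each 'Yes' example and fails for each 'No' one.
No: [shape: circle, count: 1, weight: 12], since shape is circle.
No: [shape: star, count: 11, weight: 6], since shape is star.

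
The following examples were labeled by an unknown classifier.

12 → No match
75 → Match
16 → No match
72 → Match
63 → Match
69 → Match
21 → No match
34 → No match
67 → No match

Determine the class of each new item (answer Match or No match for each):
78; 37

The classifier is using: multiple of 3 AND at least 34.
78: 78 = 3·26, 78 ≥ 34, matches → Match. 37: 37 = 3·12 + 1, 37 ≥ 34, doesn't qualify → No match.

Match, No match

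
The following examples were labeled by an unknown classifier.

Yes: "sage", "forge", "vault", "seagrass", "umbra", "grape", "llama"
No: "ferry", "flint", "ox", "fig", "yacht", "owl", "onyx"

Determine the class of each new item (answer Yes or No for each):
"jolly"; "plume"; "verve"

The distinguishing property — has ≥ 2 vowels — holds for all the 'Yes' cases and none of the 'No' cases.
No: "jolly", since 1 vowel. Yes: "plume", since 2 vowels. Yes: "verve", since 2 vowels.

No, Yes, Yes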